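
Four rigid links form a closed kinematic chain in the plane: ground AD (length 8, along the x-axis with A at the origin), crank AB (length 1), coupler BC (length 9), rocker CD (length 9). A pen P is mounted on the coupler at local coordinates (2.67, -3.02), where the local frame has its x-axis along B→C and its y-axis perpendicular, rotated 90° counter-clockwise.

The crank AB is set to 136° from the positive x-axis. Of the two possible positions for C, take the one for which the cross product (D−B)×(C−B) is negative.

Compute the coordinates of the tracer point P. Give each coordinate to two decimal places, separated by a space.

A=(0,0), D=(8.00,0)
B = A + 1.00·(cos136°, sin136°) = (-0.7193, 0.6947)
|BD| = 8.7470
circle(B,9.00) ∩ circle(D,9.00): a=4.3735, h=7.8659
  candidates: C₊=(4.2650,8.1884) cross=68.803; C₋=(3.0156,-7.4937) cross=-68.803
  mode - wants cross < 0 → take C=(3.0156,-7.4937) (cross=-68.803)
ex = (C−B)/|BC| = (0.4150,-0.9098); ey = (0.9098,0.4150)
P = B + 2.67·ex + -3.02·ey = (-2.3590,-2.9879)

-2.36 -2.99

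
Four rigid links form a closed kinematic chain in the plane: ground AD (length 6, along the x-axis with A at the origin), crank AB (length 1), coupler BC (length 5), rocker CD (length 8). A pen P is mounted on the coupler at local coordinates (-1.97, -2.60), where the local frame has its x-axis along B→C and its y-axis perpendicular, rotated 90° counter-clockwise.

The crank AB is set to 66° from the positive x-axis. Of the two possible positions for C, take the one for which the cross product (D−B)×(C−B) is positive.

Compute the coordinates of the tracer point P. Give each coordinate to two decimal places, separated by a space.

2.93 -1.16

A=(0,0), D=(6.00,0)
B = A + 1.00·(cos66°, sin66°) = (0.4067, 0.9135)
|BD| = 5.6674
circle(B,5.00) ∩ circle(D,8.00): a=-0.6071, h=4.9630
  candidates: C₊=(0.6076,5.9095) cross=28.127; C₋=(-0.9924,-3.8867) cross=-28.127
  mode + wants cross > 0 → take C=(0.6076,5.9095) (cross=28.127)
ex = (C−B)/|BC| = (0.0402,0.9992); ey = (-0.9992,0.0402)
P = B + -1.97·ex + -2.60·ey = (2.9255,-1.1593)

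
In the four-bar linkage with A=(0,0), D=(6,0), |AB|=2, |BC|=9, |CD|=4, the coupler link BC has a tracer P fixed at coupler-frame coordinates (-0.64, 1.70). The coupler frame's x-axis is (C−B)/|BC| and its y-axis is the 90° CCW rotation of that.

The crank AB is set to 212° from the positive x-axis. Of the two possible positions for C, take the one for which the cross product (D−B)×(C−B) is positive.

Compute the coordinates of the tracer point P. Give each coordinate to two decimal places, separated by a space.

A=(0,0), D=(6.00,0)
B = A + 2.00·(cos212°, sin212°) = (-1.6961, -1.0598)
|BD| = 7.7687
circle(B,9.00) ∩ circle(D,4.00): a=8.0678, h=3.9888
  candidates: C₊=(5.7521,3.9923) cross=30.988; C₋=(6.8404,-3.9107) cross=-30.988
  mode + wants cross > 0 → take C=(5.7521,3.9923) (cross=30.988)
ex = (C−B)/|BC| = (0.8276,0.5613); ey = (-0.5613,0.8276)
P = B + -0.64·ex + 1.70·ey = (-3.1800,-0.0122)

-3.18 -0.01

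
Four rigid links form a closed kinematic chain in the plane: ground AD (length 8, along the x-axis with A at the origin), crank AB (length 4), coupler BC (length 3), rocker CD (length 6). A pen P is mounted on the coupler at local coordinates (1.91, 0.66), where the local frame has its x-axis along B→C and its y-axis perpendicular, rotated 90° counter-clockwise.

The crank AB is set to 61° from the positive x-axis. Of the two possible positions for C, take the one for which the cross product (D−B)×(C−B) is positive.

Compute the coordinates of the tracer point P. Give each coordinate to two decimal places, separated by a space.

A=(0,0), D=(8.00,0)
B = A + 4.00·(cos61°, sin61°) = (1.9392, 3.4985)
|BD| = 6.9980
circle(B,3.00) ∩ circle(D,6.00): a=1.5699, h=2.5565
  candidates: C₊=(4.5769,4.9277) cross=17.890; C₋=(2.0208,0.4996) cross=-17.890
  mode + wants cross > 0 → take C=(4.5769,4.9277) (cross=17.890)
ex = (C−B)/|BC| = (0.8792,0.4764); ey = (-0.4764,0.8792)
P = B + 1.91·ex + 0.66·ey = (3.3041,4.9887)

3.30 4.99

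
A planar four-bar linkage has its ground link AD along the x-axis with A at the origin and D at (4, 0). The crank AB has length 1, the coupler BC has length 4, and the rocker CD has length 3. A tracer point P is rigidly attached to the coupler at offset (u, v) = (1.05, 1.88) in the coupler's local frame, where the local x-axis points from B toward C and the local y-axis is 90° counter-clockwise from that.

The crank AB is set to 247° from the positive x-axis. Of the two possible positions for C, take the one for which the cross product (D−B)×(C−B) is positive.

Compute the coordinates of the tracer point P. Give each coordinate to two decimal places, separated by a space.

A=(0,0), D=(4.00,0)
B = A + 1.00·(cos247°, sin247°) = (-0.3907, -0.9205)
|BD| = 4.4862
circle(B,4.00) ∩ circle(D,3.00): a=3.0233, h=2.6191
  candidates: C₊=(2.0308,2.2632) cross=11.750; C₋=(3.1056,-2.8636) cross=-11.750
  mode + wants cross > 0 → take C=(2.0308,2.2632) (cross=11.750)
ex = (C−B)/|BC| = (0.6054,0.7959); ey = (-0.7959,0.6054)
P = B + 1.05·ex + 1.88·ey = (-1.2514,1.0533)

-1.25 1.05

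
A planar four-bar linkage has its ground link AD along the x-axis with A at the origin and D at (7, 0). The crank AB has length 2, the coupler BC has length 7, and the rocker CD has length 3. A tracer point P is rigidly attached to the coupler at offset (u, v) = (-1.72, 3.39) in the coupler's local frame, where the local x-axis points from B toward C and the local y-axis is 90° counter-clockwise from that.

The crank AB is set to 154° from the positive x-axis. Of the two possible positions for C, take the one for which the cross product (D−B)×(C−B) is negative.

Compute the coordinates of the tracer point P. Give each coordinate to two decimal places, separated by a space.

-2.06 4.67

A=(0,0), D=(7.00,0)
B = A + 2.00·(cos154°, sin154°) = (-1.7976, 0.8767)
|BD| = 8.8412
circle(B,7.00) ∩ circle(D,3.00): a=6.6827, h=2.0835
  candidates: C₊=(5.0588,2.2873) cross=18.421; C₋=(4.6456,-1.8592) cross=-18.421
  mode - wants cross < 0 → take C=(4.6456,-1.8592) (cross=-18.421)
ex = (C−B)/|BC| = (0.9205,-0.3909); ey = (0.3909,0.9205)
P = B + -1.72·ex + 3.39·ey = (-2.0558,4.6693)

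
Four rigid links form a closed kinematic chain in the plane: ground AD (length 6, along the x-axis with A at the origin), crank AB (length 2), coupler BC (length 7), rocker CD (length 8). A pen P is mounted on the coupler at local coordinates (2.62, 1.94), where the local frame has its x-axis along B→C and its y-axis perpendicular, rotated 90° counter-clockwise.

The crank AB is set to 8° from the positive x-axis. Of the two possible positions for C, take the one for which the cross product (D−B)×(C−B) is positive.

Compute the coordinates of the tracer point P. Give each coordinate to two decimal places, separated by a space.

0.29 3.06

A=(0,0), D=(6.00,0)
B = A + 2.00·(cos8°, sin8°) = (1.9805, 0.2783)
|BD| = 4.0291
circle(B,7.00) ∩ circle(D,8.00): a=0.1531, h=6.9983
  candidates: C₊=(2.6167,7.2494) cross=28.197; C₋=(1.6498,-6.7138) cross=-28.197
  mode + wants cross > 0 → take C=(2.6167,7.2494) (cross=28.197)
ex = (C−B)/|BC| = (0.0909,0.9959); ey = (-0.9959,0.0909)
P = B + 2.62·ex + 1.94·ey = (0.2867,3.0638)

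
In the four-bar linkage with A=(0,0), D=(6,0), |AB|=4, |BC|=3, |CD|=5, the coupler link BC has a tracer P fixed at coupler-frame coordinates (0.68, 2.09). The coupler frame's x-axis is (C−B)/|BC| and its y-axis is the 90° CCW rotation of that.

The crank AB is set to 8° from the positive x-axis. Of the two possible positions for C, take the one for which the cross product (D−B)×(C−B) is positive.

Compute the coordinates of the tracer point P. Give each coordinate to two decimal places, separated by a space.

2.10 -0.61

A=(0,0), D=(6.00,0)
B = A + 4.00·(cos8°, sin8°) = (3.9611, 0.5567)
|BD| = 2.1136
circle(B,3.00) ∩ circle(D,5.00): a=-2.7283, h=1.2475
  candidates: C₊=(1.6577,2.4788) cross=2.637; C₋=(1.0005,0.0718) cross=-2.637
  mode + wants cross > 0 → take C=(1.6577,2.4788) (cross=2.637)
ex = (C−B)/|BC| = (-0.7678,0.6407); ey = (-0.6407,-0.7678)
P = B + 0.68·ex + 2.09·ey = (2.0999,-0.6123)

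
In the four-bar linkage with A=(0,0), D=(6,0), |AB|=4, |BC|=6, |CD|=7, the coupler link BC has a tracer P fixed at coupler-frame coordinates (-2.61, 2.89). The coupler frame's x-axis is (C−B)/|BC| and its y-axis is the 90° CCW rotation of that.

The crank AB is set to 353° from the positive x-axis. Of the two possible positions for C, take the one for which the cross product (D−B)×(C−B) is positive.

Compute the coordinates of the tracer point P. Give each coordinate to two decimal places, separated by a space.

A=(0,0), D=(6.00,0)
B = A + 4.00·(cos353°, sin353°) = (3.9702, -0.4875)
|BD| = 2.0875
circle(B,6.00) ∩ circle(D,7.00): a=-2.0700, h=5.6316
  candidates: C₊=(0.6424,4.5051) cross=11.756; C₋=(3.2725,-6.4468) cross=-11.756
  mode + wants cross > 0 → take C=(0.6424,4.5051) (cross=11.756)
ex = (C−B)/|BC| = (-0.5546,0.8321); ey = (-0.8321,-0.5546)
P = B + -2.61·ex + 2.89·ey = (3.0130,-4.2621)

3.01 -4.26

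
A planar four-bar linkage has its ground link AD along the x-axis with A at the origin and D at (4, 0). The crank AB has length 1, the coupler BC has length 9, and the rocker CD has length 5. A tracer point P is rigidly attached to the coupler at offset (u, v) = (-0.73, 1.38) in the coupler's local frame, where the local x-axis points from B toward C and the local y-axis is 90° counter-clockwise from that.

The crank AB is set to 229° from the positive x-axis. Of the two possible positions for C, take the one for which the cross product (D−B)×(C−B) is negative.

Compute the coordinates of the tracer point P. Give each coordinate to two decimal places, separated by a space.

A=(0,0), D=(4.00,0)
B = A + 1.00·(cos229°, sin229°) = (-0.6561, -0.7547)
|BD| = 4.7168
circle(B,9.00) ∩ circle(D,5.00): a=8.2946, h=3.4928
  candidates: C₊=(6.9728,4.0202) cross=16.475; C₋=(8.0905,-2.8753) cross=-16.475
  mode - wants cross < 0 → take C=(8.0905,-2.8753) (cross=-16.475)
ex = (C−B)/|BC| = (0.9718,-0.2356); ey = (0.2356,0.9718)
P = B + -0.73·ex + 1.38·ey = (-1.0403,0.7584)

-1.04 0.76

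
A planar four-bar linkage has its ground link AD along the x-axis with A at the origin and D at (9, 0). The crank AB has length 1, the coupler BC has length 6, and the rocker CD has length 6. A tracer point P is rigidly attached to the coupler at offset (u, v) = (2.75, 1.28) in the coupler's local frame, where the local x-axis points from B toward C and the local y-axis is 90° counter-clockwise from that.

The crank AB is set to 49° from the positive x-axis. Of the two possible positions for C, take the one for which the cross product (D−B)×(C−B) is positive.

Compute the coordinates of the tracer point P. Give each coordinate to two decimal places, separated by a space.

1.91 3.52

A=(0,0), D=(9.00,0)
B = A + 1.00·(cos49°, sin49°) = (0.6561, 0.7547)
|BD| = 8.3780
circle(B,6.00) ∩ circle(D,6.00): a=4.1890, h=4.2956
  candidates: C₊=(5.2150,4.6555) cross=35.989; C₋=(4.4411,-3.9008) cross=-35.989
  mode + wants cross > 0 → take C=(5.2150,4.6555) (cross=35.989)
ex = (C−B)/|BC| = (0.7598,0.6501); ey = (-0.6501,0.7598)
P = B + 2.75·ex + 1.28·ey = (1.9134,3.5151)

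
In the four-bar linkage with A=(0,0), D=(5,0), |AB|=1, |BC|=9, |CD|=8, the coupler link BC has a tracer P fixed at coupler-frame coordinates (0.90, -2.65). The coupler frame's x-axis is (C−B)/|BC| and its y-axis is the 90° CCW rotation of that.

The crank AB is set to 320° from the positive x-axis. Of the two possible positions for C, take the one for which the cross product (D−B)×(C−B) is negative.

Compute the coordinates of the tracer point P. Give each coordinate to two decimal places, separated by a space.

-0.85 -2.93

A=(0,0), D=(5.00,0)
B = A + 1.00·(cos320°, sin320°) = (0.7660, -0.6428)
|BD| = 4.2825
circle(B,9.00) ∩ circle(D,8.00): a=4.1261, h=7.9985
  candidates: C₊=(3.6448,7.8844) cross=34.253; C₋=(6.0459,-7.9313) cross=-34.253
  mode - wants cross < 0 → take C=(6.0459,-7.9313) (cross=-34.253)
ex = (C−B)/|BC| = (0.5867,-0.8098); ey = (0.8098,0.5867)
P = B + 0.90·ex + -2.65·ey = (-0.8520,-2.9263)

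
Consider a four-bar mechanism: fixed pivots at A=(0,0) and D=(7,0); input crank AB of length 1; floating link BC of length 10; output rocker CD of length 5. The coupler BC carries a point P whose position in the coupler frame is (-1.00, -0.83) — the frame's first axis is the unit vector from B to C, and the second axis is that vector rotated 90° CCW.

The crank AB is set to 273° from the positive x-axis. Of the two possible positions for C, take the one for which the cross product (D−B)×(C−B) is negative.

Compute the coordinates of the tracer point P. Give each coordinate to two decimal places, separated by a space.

-1.17 -1.45

A=(0,0), D=(7.00,0)
B = A + 1.00·(cos273°, sin273°) = (0.0523, -0.9986)
|BD| = 7.0191
circle(B,10.00) ∩ circle(D,5.00): a=8.8521, h=4.6519
  candidates: C₊=(8.1526,4.8653) cross=32.652; C₋=(9.4762,-4.3438) cross=-32.652
  mode - wants cross < 0 → take C=(9.4762,-4.3438) (cross=-32.652)
ex = (C−B)/|BC| = (0.9424,-0.3345); ey = (0.3345,0.9424)
P = B + -1.00·ex + -0.83·ey = (-1.1677,-1.4463)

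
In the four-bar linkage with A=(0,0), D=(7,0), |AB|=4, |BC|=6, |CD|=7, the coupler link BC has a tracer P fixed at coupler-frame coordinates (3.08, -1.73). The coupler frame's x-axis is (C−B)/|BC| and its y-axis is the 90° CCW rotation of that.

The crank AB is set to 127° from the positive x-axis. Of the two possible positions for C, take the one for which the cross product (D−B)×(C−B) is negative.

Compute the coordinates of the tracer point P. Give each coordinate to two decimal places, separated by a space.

A=(0,0), D=(7.00,0)
B = A + 4.00·(cos127°, sin127°) = (-2.4073, 3.1945)
|BD| = 9.9349
circle(B,6.00) ∩ circle(D,7.00): a=4.3132, h=4.1709
  candidates: C₊=(3.0180,5.7571) cross=41.437; C₋=(0.3357,-2.1418) cross=-41.437
  mode - wants cross < 0 → take C=(0.3357,-2.1418) (cross=-41.437)
ex = (C−B)/|BC| = (0.4572,-0.8894); ey = (0.8894,0.4572)
P = B + 3.08·ex + -1.73·ey = (-2.5378,-0.3356)

-2.54 -0.34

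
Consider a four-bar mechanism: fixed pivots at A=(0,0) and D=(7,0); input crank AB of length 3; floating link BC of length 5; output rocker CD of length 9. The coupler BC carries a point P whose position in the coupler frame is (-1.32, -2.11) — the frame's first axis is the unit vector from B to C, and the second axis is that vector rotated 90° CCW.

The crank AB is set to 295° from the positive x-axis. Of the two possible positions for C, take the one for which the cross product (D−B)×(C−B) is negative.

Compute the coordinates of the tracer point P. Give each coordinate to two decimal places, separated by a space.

-1.06 -1.83

A=(0,0), D=(7.00,0)
B = A + 3.00·(cos295°, sin295°) = (1.2679, -2.7189)
|BD| = 6.3443
circle(B,5.00) ∩ circle(D,9.00): a=-1.2413, h=4.8435
  candidates: C₊=(-1.9294,1.1253) cross=30.728; C₋=(2.2221,-7.6270) cross=-30.728
  mode - wants cross < 0 → take C=(2.2221,-7.6270) (cross=-30.728)
ex = (C−B)/|BC| = (0.1908,-0.9816); ey = (0.9816,0.1908)
P = B + -1.32·ex + -2.11·ey = (-1.0553,-1.8259)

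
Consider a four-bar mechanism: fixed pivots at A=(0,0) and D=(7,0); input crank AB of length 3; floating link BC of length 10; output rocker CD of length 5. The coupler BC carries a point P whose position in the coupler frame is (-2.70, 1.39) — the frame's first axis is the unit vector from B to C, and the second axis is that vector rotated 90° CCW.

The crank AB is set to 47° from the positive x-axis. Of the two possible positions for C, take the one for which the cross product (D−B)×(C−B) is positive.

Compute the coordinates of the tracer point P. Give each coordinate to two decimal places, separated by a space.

-0.43 3.96

A=(0,0), D=(7.00,0)
B = A + 3.00·(cos47°, sin47°) = (2.0460, 2.1941)
|BD| = 5.4181
circle(B,10.00) ∩ circle(D,5.00): a=9.6303, h=2.6940
  candidates: C₊=(11.9423,0.7575) cross=14.597; C₋=(9.7604,-4.1690) cross=-14.597
  mode + wants cross > 0 → take C=(11.9423,0.7575) (cross=14.597)
ex = (C−B)/|BC| = (0.9896,-0.1437); ey = (0.1437,0.9896)
P = B + -2.70·ex + 1.39·ey = (-0.4263,3.9575)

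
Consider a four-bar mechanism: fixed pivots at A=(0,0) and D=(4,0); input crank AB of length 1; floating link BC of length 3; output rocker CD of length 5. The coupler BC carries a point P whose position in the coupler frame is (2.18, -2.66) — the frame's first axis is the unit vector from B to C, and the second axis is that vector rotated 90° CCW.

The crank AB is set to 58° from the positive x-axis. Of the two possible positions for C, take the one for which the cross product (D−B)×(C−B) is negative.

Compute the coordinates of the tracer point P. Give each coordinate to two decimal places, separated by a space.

-2.76 -0.15

A=(0,0), D=(4.00,0)
B = A + 1.00·(cos58°, sin58°) = (0.5299, 0.8480)
|BD| = 3.5722
circle(B,3.00) ∩ circle(D,5.00): a=-0.4534, h=2.9655
  candidates: C₊=(0.7935,3.8364) cross=10.594; C₋=(-0.6146,-1.9251) cross=-10.594
  mode - wants cross < 0 → take C=(-0.6146,-1.9251) (cross=-10.594)
ex = (C−B)/|BC| = (-0.3815,-0.9244); ey = (0.9244,-0.3815)
P = B + 2.18·ex + -2.66·ey = (-2.7606,-0.1523)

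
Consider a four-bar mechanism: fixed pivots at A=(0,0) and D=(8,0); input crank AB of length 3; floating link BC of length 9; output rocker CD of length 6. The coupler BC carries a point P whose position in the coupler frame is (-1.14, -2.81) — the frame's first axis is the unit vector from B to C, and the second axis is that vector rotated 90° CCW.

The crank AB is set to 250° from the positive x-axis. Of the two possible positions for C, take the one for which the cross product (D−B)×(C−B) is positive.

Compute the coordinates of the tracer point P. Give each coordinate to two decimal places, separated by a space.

A=(0,0), D=(8.00,0)
B = A + 3.00·(cos250°, sin250°) = (-1.0261, -2.8191)
|BD| = 9.4561
circle(B,9.00) ∩ circle(D,6.00): a=7.1075, h=5.5212
  candidates: C₊=(4.1122,4.5700) cross=52.209; C₋=(7.4042,-5.9703) cross=-52.209
  mode + wants cross > 0 → take C=(4.1122,4.5700) (cross=52.209)
ex = (C−B)/|BC| = (0.5709,0.8210); ey = (-0.8210,0.5709)
P = B + -1.14·ex + -2.81·ey = (0.6301,-5.3593)

0.63 -5.36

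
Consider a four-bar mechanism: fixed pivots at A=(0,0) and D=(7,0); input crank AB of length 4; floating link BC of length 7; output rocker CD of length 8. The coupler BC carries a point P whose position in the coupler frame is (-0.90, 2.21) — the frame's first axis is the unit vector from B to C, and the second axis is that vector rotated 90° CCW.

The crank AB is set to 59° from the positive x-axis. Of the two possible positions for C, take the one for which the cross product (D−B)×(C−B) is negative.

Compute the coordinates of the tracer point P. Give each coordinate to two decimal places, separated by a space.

4.45 3.51

A=(0,0), D=(7.00,0)
B = A + 4.00·(cos59°, sin59°) = (2.0602, 3.4287)
|BD| = 6.0131
circle(B,7.00) ∩ circle(D,8.00): a=1.7593, h=6.7753
  candidates: C₊=(7.3687,7.9915) cross=40.741; C₋=(-0.3578,-3.1405) cross=-40.741
  mode - wants cross < 0 → take C=(-0.3578,-3.1405) (cross=-40.741)
ex = (C−B)/|BC| = (-0.3454,-0.9384); ey = (0.9384,-0.3454)
P = B + -0.90·ex + 2.21·ey = (4.4450,3.5099)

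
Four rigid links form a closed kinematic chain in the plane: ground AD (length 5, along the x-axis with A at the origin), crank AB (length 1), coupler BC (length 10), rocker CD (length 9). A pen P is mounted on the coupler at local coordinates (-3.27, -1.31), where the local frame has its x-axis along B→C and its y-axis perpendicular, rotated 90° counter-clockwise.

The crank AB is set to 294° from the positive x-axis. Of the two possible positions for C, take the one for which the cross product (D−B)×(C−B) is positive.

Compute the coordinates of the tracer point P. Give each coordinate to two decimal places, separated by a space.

0.85 -4.41

A=(0,0), D=(5.00,0)
B = A + 1.00·(cos294°, sin294°) = (0.4067, -0.9135)
|BD| = 4.6832
circle(B,10.00) ∩ circle(D,9.00): a=4.3701, h=8.9946
  candidates: C₊=(2.9384,8.7607) cross=42.124; C₋=(6.4475,-8.8828) cross=-42.124
  mode + wants cross > 0 → take C=(2.9384,8.7607) (cross=42.124)
ex = (C−B)/|BC| = (0.2532,0.9674); ey = (-0.9674,0.2532)
P = B + -3.27·ex + -1.31·ey = (0.8462,-4.4087)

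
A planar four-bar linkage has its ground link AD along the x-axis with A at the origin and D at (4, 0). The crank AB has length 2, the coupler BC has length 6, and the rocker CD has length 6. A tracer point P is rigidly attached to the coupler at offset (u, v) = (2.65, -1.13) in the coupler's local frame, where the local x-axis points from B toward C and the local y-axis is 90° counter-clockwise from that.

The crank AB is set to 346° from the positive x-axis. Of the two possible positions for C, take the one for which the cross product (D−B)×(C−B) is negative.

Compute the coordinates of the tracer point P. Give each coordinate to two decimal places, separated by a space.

1.95 -3.36

A=(0,0), D=(4.00,0)
B = A + 2.00·(cos346°, sin346°) = (1.9406, -0.4838)
|BD| = 2.1155
circle(B,6.00) ∩ circle(D,6.00): a=1.0577, h=5.9060
  candidates: C₊=(1.6195,5.5076) cross=12.494; C₋=(4.3211,-5.9914) cross=-12.494
  mode - wants cross < 0 → take C=(4.3211,-5.9914) (cross=-12.494)
ex = (C−B)/|BC| = (0.3968,-0.9179); ey = (0.9179,0.3968)
P = B + 2.65·ex + -1.13·ey = (1.9547,-3.3647)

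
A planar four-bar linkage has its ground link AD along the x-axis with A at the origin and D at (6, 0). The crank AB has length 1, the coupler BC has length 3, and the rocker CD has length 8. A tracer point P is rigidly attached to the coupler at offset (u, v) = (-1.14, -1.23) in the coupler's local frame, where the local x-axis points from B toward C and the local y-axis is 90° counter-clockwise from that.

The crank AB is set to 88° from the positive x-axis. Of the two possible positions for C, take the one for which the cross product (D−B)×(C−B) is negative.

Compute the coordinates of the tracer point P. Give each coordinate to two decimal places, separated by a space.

-0.17 2.66

A=(0,0), D=(6.00,0)
B = A + 1.00·(cos88°, sin88°) = (0.0349, 0.9994)
|BD| = 6.0482
circle(B,3.00) ∩ circle(D,8.00): a=-1.5227, h=2.5849
  candidates: C₊=(-1.0397,3.8003) cross=15.634; C₋=(-1.8939,-1.2983) cross=-15.634
  mode - wants cross < 0 → take C=(-1.8939,-1.2983) (cross=-15.634)
ex = (C−B)/|BC| = (-0.6429,-0.7659); ey = (0.7659,-0.6429)
P = B + -1.14·ex + -1.23·ey = (-0.1742,2.6634)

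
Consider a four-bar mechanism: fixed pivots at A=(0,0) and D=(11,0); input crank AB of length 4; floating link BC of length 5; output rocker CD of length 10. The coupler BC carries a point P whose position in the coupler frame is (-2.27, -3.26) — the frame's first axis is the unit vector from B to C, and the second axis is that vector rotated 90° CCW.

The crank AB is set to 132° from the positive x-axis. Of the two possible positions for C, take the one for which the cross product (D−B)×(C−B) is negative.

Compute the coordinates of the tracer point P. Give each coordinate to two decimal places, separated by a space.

-6.55 2.10

A=(0,0), D=(11.00,0)
B = A + 4.00·(cos132°, sin132°) = (-2.6765, 2.9726)
|BD| = 13.9958
circle(B,5.00) ∩ circle(D,10.00): a=4.3186, h=2.5199
  candidates: C₊=(2.0787,4.5178) cross=35.269; C₋=(1.0083,-0.4071) cross=-35.269
  mode - wants cross < 0 → take C=(1.0083,-0.4071) (cross=-35.269)
ex = (C−B)/|BC| = (0.7370,-0.6759); ey = (0.6759,0.7370)
P = B + -2.27·ex + -3.26·ey = (-6.5530,2.1045)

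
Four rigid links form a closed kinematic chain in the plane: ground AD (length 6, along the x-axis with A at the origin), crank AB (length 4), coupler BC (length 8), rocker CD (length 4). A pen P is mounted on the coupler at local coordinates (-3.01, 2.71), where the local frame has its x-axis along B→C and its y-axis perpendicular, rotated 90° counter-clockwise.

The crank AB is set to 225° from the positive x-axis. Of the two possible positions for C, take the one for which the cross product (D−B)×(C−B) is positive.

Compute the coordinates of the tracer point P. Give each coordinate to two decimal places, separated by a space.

-6.88 -2.91

A=(0,0), D=(6.00,0)
B = A + 4.00·(cos225°, sin225°) = (-2.8284, -2.8284)
|BD| = 9.2704
circle(B,8.00) ∩ circle(D,4.00): a=7.2241, h=3.4369
  candidates: C₊=(3.0026,2.6487) cross=31.862; C₋=(5.0998,-3.8974) cross=-31.862
  mode + wants cross > 0 → take C=(3.0026,2.6487) (cross=31.862)
ex = (C−B)/|BC| = (0.7289,0.6846); ey = (-0.6846,0.7289)
P = B + -3.01·ex + 2.71·ey = (-6.8777,-2.9139)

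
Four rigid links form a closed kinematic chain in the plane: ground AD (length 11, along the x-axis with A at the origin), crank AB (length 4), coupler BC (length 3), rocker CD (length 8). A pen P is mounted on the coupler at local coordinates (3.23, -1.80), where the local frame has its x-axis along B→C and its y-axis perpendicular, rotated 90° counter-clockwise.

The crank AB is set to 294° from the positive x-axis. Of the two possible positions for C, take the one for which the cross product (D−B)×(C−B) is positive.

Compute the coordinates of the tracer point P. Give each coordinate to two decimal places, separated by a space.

A=(0,0), D=(11.00,0)
B = A + 4.00·(cos294°, sin294°) = (1.6269, -3.6542)
|BD| = 10.0602
circle(B,3.00) ∩ circle(D,8.00): a=2.2965, h=1.9303
  candidates: C₊=(3.0655,-1.0216) cross=19.419; C₋=(4.4678,-4.6184) cross=-19.419
  mode + wants cross > 0 → take C=(3.0655,-1.0216) (cross=19.419)
ex = (C−B)/|BC| = (0.4795,0.8775); ey = (-0.8775,0.4795)
P = B + 3.23·ex + -1.80·ey = (4.7553,-1.6829)

4.76 -1.68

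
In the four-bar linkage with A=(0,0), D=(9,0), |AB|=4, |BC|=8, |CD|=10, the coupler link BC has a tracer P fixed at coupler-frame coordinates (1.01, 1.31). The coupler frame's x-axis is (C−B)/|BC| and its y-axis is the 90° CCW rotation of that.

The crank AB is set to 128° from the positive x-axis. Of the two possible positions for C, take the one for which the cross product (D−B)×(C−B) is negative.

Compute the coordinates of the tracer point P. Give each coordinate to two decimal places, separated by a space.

-0.90 2.60

A=(0,0), D=(9.00,0)
B = A + 4.00·(cos128°, sin128°) = (-2.4626, 3.1520)
|BD| = 11.8881
circle(B,8.00) ∩ circle(D,10.00): a=4.4299, h=6.6615
  candidates: C₊=(3.5750,8.4006) cross=79.193; C₋=(0.0425,-4.4456) cross=-79.193
  mode - wants cross < 0 → take C=(0.0425,-4.4456) (cross=-79.193)
ex = (C−B)/|BC| = (0.3131,-0.9497); ey = (0.9497,0.3131)
P = B + 1.01·ex + 1.31·ey = (-0.9023,2.6031)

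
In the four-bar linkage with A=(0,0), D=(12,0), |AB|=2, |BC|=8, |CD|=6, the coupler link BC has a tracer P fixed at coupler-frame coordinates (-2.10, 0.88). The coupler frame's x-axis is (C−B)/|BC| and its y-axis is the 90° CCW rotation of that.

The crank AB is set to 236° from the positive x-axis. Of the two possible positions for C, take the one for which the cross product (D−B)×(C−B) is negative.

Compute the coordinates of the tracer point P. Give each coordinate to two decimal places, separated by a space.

-3.05 -0.45

A=(0,0), D=(12.00,0)
B = A + 2.00·(cos236°, sin236°) = (-1.1184, -1.6581)
|BD| = 13.2228
circle(B,8.00) ∩ circle(D,6.00): a=7.6702, h=2.2735
  candidates: C₊=(6.2061,1.5593) cross=30.062; C₋=(6.7763,-2.9518) cross=-30.062
  mode - wants cross < 0 → take C=(6.7763,-2.9518) (cross=-30.062)
ex = (C−B)/|BC| = (0.9868,-0.1617); ey = (0.1617,0.9868)
P = B + -2.10·ex + 0.88·ey = (-3.0484,-0.4501)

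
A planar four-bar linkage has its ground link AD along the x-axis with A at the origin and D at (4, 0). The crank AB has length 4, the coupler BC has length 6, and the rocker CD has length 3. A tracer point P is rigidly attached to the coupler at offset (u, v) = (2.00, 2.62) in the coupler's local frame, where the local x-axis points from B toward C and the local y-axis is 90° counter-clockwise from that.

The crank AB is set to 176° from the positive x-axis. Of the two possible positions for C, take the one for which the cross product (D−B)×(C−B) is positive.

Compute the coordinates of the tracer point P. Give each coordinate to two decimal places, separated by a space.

A=(0,0), D=(4.00,0)
B = A + 4.00·(cos176°, sin176°) = (-3.9903, 0.2790)
|BD| = 7.9951
circle(B,6.00) ∩ circle(D,3.00): a=5.6861, h=1.9153
  candidates: C₊=(1.7592,1.9947) cross=15.313; C₋=(1.6255,-1.8335) cross=-15.313
  mode + wants cross > 0 → take C=(1.7592,1.9947) (cross=15.313)
ex = (C−B)/|BC| = (0.9582,0.2859); ey = (-0.2859,0.9582)
P = B + 2.00·ex + 2.62·ey = (-2.8229,3.3615)

-2.82 3.36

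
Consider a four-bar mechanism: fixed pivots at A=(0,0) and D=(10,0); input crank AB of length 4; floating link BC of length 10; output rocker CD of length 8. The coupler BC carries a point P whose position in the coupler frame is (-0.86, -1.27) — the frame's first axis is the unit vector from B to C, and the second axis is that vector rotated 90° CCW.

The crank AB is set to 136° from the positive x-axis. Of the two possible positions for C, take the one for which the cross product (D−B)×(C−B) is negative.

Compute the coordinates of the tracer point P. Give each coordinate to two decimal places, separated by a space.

-4.40 2.61

A=(0,0), D=(10.00,0)
B = A + 4.00·(cos136°, sin136°) = (-2.8774, 2.7786)
|BD| = 13.1737
circle(B,10.00) ∩ circle(D,8.00): a=7.9532, h=6.0619
  candidates: C₊=(6.1755,7.0266) cross=79.857; C₋=(3.6184,-4.8244) cross=-79.857
  mode - wants cross < 0 → take C=(3.6184,-4.8244) (cross=-79.857)
ex = (C−B)/|BC| = (0.6496,-0.7603); ey = (0.7603,0.6496)
P = B + -0.86·ex + -1.27·ey = (-4.4016,2.6075)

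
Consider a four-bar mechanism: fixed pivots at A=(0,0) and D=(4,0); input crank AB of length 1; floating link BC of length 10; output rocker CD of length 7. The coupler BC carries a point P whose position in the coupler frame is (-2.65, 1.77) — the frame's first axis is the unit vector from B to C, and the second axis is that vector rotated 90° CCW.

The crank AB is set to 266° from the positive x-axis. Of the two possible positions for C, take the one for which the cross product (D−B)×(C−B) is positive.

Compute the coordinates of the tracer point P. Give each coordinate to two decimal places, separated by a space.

-3.15 -1.83

A=(0,0), D=(4.00,0)
B = A + 1.00·(cos266°, sin266°) = (-0.0698, -0.9976)
|BD| = 4.1902
circle(B,10.00) ∩ circle(D,7.00): a=8.1807, h=5.7512
  candidates: C₊=(6.5066,6.5358) cross=24.099; C₋=(9.2449,-4.6358) cross=-24.099
  mode + wants cross > 0 → take C=(6.5066,6.5358) (cross=24.099)
ex = (C−B)/|BC| = (0.6576,0.7533); ey = (-0.7533,0.6576)
P = B + -2.65·ex + 1.77·ey = (-3.1459,-1.8299)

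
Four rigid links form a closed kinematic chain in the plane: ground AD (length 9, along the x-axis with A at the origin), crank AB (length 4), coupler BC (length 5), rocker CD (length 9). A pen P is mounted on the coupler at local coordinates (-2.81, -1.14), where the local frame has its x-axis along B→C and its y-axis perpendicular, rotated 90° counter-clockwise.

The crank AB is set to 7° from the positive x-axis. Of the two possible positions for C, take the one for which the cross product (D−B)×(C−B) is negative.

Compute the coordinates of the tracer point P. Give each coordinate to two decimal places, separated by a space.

5.03 3.33

A=(0,0), D=(9.00,0)
B = A + 4.00·(cos7°, sin7°) = (3.9702, 0.4875)
|BD| = 5.0534
circle(B,5.00) ∩ circle(D,9.00): a=-3.0142, h=3.9893
  candidates: C₊=(1.3549,4.7490) cross=20.160; C₋=(0.5853,-3.1925) cross=-20.160
  mode - wants cross < 0 → take C=(0.5853,-3.1925) (cross=-20.160)
ex = (C−B)/|BC| = (-0.6770,-0.7360); ey = (0.7360,-0.6770)
P = B + -2.81·ex + -1.14·ey = (5.0335,3.3274)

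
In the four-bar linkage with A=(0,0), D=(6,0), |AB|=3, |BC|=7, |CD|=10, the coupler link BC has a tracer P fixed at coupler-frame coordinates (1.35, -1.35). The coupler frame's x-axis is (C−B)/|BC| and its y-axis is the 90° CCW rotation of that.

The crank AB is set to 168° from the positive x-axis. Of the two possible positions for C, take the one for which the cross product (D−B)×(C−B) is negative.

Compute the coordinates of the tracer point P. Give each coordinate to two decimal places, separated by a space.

A=(0,0), D=(6.00,0)
B = A + 3.00·(cos168°, sin168°) = (-2.9344, 0.6237)
|BD| = 8.9562
circle(B,7.00) ∩ circle(D,10.00): a=1.6309, h=6.8074
  candidates: C₊=(-0.8334,7.3010) cross=60.968; C₋=(-1.7816,-6.2807) cross=-60.968
  mode - wants cross < 0 → take C=(-1.7816,-6.2807) (cross=-60.968)
ex = (C−B)/|BC| = (0.1647,-0.9863); ey = (0.9863,0.1647)
P = B + 1.35·ex + -1.35·ey = (-4.0437,-0.9302)

-4.04 -0.93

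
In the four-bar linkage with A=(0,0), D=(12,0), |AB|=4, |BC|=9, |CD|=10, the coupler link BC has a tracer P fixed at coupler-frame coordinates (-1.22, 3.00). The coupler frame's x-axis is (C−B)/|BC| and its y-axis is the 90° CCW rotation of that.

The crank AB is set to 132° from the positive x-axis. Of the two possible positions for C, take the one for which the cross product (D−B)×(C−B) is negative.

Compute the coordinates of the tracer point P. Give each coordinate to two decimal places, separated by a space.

A=(0,0), D=(12.00,0)
B = A + 4.00·(cos132°, sin132°) = (-2.6765, 2.9726)
|BD| = 14.9745
circle(B,9.00) ∩ circle(D,10.00): a=6.8529, h=5.8342
  candidates: C₊=(5.1981,7.3304) cross=87.365; C₋=(2.8818,-4.1059) cross=-87.365
  mode - wants cross < 0 → take C=(2.8818,-4.1059) (cross=-87.365)
ex = (C−B)/|BC| = (0.6176,-0.7865); ey = (0.7865,0.6176)
P = B + -1.22·ex + 3.00·ey = (-1.0705,5.7849)

-1.07 5.78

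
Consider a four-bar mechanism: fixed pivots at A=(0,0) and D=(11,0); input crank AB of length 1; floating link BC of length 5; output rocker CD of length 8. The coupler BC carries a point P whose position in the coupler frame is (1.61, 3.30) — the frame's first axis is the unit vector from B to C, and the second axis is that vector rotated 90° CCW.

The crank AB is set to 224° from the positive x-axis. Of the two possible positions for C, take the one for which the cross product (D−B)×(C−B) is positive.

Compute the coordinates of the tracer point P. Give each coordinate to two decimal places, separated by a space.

-1.36 2.92

A=(0,0), D=(11.00,0)
B = A + 1.00·(cos224°, sin224°) = (-0.7193, -0.6947)
|BD| = 11.7399
circle(B,5.00) ∩ circle(D,8.00): a=4.2090, h=2.6990
  candidates: C₊=(3.3225,2.2487) cross=31.686; C₋=(3.6419,-3.1399) cross=-31.686
  mode + wants cross > 0 → take C=(3.3225,2.2487) (cross=31.686)
ex = (C−B)/|BC| = (0.8084,0.5887); ey = (-0.5887,0.8084)
P = B + 1.61·ex + 3.30·ey = (-1.3605,2.9207)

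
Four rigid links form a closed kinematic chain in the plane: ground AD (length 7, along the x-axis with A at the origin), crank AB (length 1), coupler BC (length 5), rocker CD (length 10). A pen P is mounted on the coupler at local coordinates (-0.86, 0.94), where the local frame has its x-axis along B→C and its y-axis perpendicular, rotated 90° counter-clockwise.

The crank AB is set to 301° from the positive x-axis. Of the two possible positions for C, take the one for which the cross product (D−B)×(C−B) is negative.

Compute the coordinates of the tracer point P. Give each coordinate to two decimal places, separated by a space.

1.71 -0.41

A=(0,0), D=(7.00,0)
B = A + 1.00·(cos301°, sin301°) = (0.5150, -0.8572)
|BD| = 6.5414
circle(B,5.00) ∩ circle(D,10.00): a=-2.4621, h=4.3518
  candidates: C₊=(-2.4960,3.1345) cross=28.467; C₋=(-1.3555,-5.4941) cross=-28.467
  mode - wants cross < 0 → take C=(-1.3555,-5.4941) (cross=-28.467)
ex = (C−B)/|BC| = (-0.3741,-0.9274); ey = (0.9274,-0.3741)
P = B + -0.86·ex + 0.94·ey = (1.7085,-0.4113)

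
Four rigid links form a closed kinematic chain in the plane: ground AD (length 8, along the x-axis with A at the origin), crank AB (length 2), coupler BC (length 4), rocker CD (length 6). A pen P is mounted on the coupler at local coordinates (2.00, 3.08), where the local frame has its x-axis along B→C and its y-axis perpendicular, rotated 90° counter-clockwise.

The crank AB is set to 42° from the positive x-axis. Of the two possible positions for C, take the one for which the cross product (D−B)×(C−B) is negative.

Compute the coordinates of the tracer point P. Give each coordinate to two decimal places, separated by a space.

A=(0,0), D=(8.00,0)
B = A + 2.00·(cos42°, sin42°) = (1.4863, 1.3383)
|BD| = 6.6498
circle(B,4.00) ∩ circle(D,6.00): a=1.8211, h=3.5614
  candidates: C₊=(3.9868,4.4603) cross=23.683; C₋=(2.5534,-2.5168) cross=-23.683
  mode - wants cross < 0 → take C=(2.5534,-2.5168) (cross=-23.683)
ex = (C−B)/|BC| = (0.2668,-0.9638); ey = (0.9638,0.2668)
P = B + 2.00·ex + 3.08·ey = (4.9882,0.2324)

4.99 0.23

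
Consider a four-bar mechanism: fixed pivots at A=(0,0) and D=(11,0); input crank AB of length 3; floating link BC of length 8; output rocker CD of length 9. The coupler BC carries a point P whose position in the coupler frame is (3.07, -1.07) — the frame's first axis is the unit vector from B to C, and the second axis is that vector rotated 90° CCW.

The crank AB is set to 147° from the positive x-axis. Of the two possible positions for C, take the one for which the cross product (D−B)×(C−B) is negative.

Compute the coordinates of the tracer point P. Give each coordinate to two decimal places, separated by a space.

A=(0,0), D=(11.00,0)
B = A + 3.00·(cos147°, sin147°) = (-2.5160, 1.6339)
|BD| = 13.6144
circle(B,8.00) ∩ circle(D,9.00): a=6.1829, h=5.0766
  candidates: C₊=(4.2314,5.9318) cross=69.115; C₋=(3.0129,-4.1480) cross=-69.115
  mode - wants cross < 0 → take C=(3.0129,-4.1480) (cross=-69.115)
ex = (C−B)/|BC| = (0.6911,-0.7227); ey = (0.7227,0.6911)
P = B + 3.07·ex + -1.07·ey = (-1.1676,-1.3244)

-1.17 -1.32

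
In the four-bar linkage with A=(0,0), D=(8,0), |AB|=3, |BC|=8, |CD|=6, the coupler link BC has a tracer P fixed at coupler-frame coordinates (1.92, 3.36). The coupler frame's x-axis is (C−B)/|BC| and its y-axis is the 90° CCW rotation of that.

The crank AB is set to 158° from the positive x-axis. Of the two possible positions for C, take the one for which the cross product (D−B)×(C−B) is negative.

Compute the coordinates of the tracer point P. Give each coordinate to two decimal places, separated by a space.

A=(0,0), D=(8.00,0)
B = A + 3.00·(cos158°, sin158°) = (-2.7816, 1.1238)
|BD| = 10.8400
circle(B,8.00) ∩ circle(D,6.00): a=6.7115, h=4.3538
  candidates: C₊=(4.3452,4.7584) cross=47.195; C₋=(3.4424,-3.9023) cross=-47.195
  mode - wants cross < 0 → take C=(3.4424,-3.9023) (cross=-47.195)
ex = (C−B)/|BC| = (0.7780,-0.6283); ey = (0.6283,0.7780)
P = B + 1.92·ex + 3.36·ey = (0.8232,2.5316)

0.82 2.53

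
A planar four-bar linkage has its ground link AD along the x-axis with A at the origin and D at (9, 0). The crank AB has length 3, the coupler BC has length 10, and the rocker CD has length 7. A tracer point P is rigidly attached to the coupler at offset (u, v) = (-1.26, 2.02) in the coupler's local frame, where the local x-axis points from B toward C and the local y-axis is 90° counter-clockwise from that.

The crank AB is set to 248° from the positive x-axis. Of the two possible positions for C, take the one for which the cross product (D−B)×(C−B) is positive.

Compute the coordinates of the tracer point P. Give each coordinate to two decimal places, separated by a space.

A=(0,0), D=(9.00,0)
B = A + 3.00·(cos248°, sin248°) = (-1.1238, -2.7816)
|BD| = 10.4990
circle(B,10.00) ∩ circle(D,7.00): a=7.6783, h=6.4065
  candidates: C₊=(4.5828,5.4303) cross=67.262; C₋=(7.9774,-6.9249) cross=-67.262
  mode + wants cross > 0 → take C=(4.5828,5.4303) (cross=67.262)
ex = (C−B)/|BC| = (0.5707,0.8212); ey = (-0.8212,0.5707)
P = B + -1.26·ex + 2.02·ey = (-3.5016,-2.6635)

-3.50 -2.66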